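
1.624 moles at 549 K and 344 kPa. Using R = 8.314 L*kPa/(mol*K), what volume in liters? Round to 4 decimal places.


PV = nRT, solve for V = nRT / P.
nRT = 1.624 * 8.314 * 549 = 7412.5629
V = 7412.5629 / 344
V = 21.54814797 L, rounded to 4 dp:

21.5481 L


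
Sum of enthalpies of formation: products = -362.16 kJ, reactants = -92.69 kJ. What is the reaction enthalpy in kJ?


dH_rxn = sum(dH_f products) - sum(dH_f reactants)
dH_rxn = -362.16 - (-92.69)
dH_rxn = -269.47 kJ:

-269.47 kJ


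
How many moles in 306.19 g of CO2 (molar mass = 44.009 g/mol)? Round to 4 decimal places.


n = mass / M
n = 306.19 / 44.009
n = 6.95744052 mol, rounded to 4 dp:

6.9574 mol


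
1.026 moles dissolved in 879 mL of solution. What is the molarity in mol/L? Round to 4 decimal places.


Convert volume to liters: V_L = V_mL / 1000.
V_L = 879 / 1000 = 0.879 L
M = n / V_L = 1.026 / 0.879
M = 1.16723549 mol/L, rounded to 4 dp:

1.1672 mol/L


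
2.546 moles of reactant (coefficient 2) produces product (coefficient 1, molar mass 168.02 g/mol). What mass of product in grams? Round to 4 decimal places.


Use the coefficient ratio to convert reactant moles to product moles, then multiply by the product's molar mass.
moles_P = moles_R * (coeff_P / coeff_R) = 2.546 * (1/2) = 1.273
mass_P = moles_P * M_P = 1.273 * 168.02
mass_P = 213.88946 g, rounded to 4 dp:

213.8895 g


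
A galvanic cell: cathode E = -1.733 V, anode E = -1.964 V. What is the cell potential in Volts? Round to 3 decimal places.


Standard cell potential: E_cell = E_cathode - E_anode.
E_cell = -1.733 - (-1.964)
E_cell = 0.231 V, rounded to 3 dp:

0.231 V


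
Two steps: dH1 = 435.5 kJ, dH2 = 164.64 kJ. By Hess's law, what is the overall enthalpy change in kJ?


Hess's law: enthalpy is a state function, so add the step enthalpies.
dH_total = dH1 + dH2 = 435.5 + (164.64)
dH_total = 600.14 kJ:

600.14 kJ


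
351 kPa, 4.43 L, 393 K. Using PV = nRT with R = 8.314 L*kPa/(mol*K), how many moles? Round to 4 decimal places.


PV = nRT, solve for n = PV / (RT).
PV = 351 * 4.43 = 1554.93
RT = 8.314 * 393 = 3267.402
n = 1554.93 / 3267.402
n = 0.47589186 mol, rounded to 4 dp:

0.4759 mol


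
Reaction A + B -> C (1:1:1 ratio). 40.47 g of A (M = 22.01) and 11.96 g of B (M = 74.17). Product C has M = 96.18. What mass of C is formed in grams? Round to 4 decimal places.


Find moles of each reactant; the smaller value is the limiting reagent in a 1:1:1 reaction, so moles_C equals moles of the limiter.
n_A = mass_A / M_A = 40.47 / 22.01 = 1.83871 mol
n_B = mass_B / M_B = 11.96 / 74.17 = 0.161251 mol
Limiting reagent: B (smaller), n_limiting = 0.161251 mol
mass_C = n_limiting * M_C = 0.161251 * 96.18
mass_C = 15.50912118 g, rounded to 4 dp:

15.5091 g


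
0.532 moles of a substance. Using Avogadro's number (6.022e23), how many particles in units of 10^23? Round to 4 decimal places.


N = n * NA, then divide by 1e23 for the requested units.
N / 1e23 = n * 6.022
N / 1e23 = 0.532 * 6.022
N / 1e23 = 3.203704, rounded to 4 dp:

3.2037


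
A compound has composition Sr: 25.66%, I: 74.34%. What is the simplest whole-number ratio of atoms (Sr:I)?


Assume 100 g of compound, divide each mass% by atomic mass to get moles, then normalize by the smallest to get a raw atom ratio.
Moles per 100 g: Sr: 25.66/87.62 = 0.2929, I: 74.34/126.904 = 0.5858
Raw ratio (divide by min = 0.2929): Sr: 1.0, I: 2.0
Multiply by 1 to clear fractions: Sr: 1.0 ~= 1, I: 2.0 ~= 2
Reduce by GCD to get the simplest whole-number ratio:

1:2


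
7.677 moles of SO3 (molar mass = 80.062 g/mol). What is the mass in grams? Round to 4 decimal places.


mass = n * M
mass = 7.677 * 80.062
mass = 614.635974 g, rounded to 4 dp:

614.6360 g


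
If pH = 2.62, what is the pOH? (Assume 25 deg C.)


At 25 deg C, pH + pOH = 14.
pOH = 14 - pH = 14 - 2.62
pOH = 11.38:

11.38


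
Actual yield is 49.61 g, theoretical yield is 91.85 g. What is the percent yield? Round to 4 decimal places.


% yield = 100 * actual / theoretical
% yield = 100 * 49.61 / 91.85
% yield = 54.01197605 %, rounded to 4 dp:

54.0120 %


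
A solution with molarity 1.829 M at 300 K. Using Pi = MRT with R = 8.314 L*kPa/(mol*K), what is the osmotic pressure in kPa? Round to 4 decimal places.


Osmotic pressure (van't Hoff): Pi = M*R*T.
RT = 8.314 * 300 = 2494.2
Pi = 1.829 * 2494.2
Pi = 4561.8918 kPa, rounded to 4 dp:

4561.8918 kPa


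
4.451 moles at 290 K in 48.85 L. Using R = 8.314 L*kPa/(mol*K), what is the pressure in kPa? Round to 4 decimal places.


PV = nRT, solve for P = nRT / V.
nRT = 4.451 * 8.314 * 290 = 10731.6281
P = 10731.6281 / 48.85
P = 219.68532446 kPa, rounded to 4 dp:

219.6853 kPa


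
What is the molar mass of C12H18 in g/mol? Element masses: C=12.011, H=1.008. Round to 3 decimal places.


M = sum(count * atomic_mass) over atoms.
M = 12*12.011 + 18*1.008
M = 144.132 + 18.144
M = 162.276 g/mol, rounded to 3 dp:

162.276 g/mol


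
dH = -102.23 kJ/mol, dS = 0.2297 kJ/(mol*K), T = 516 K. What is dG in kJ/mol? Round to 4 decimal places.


Gibbs: dG = dH - T*dS (consistent units, dS already in kJ/(mol*K)).
T*dS = 516 * 0.2297 = 118.5252
dG = -102.23 - (118.5252)
dG = -220.7552 kJ/mol, rounded to 4 dp:

-220.7552 kJ/mol


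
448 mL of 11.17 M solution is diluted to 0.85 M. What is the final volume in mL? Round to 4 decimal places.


Dilution: M1*V1 = M2*V2, solve for V2.
V2 = M1*V1 / M2
V2 = 11.17 * 448 / 0.85
V2 = 5004.16 / 0.85
V2 = 5887.24705882 mL, rounded to 4 dp:

5887.2471 mL


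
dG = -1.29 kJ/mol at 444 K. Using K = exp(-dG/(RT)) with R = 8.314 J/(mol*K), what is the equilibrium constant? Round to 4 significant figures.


dG is in kJ/mol; multiply by 1000 to match R in J/(mol*K).
RT = 8.314 * 444 = 3691.416 J/mol
exponent = -dG*1000 / (RT) = -(-1.29*1000) / 3691.416 = 0.34945939
K = exp(0.34945939)
K = 1.4183006, rounded to 4 significant figures:

1.418


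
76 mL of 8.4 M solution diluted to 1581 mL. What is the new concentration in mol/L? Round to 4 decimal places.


Dilution: M1*V1 = M2*V2, solve for M2.
M2 = M1*V1 / V2
M2 = 8.4 * 76 / 1581
M2 = 638.4 / 1581
M2 = 0.40379507 mol/L, rounded to 4 dp:

0.4038 mol/L


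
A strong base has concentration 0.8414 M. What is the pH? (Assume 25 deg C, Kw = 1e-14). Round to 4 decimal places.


A strong base dissociates completely, so [OH-] equals the given concentration.
pOH = -log10([OH-]) = -log10(0.8414) = 0.074997
pH = 14 - pOH = 14 - 0.074997
pH = 13.925003, rounded to 4 dp:

13.9250


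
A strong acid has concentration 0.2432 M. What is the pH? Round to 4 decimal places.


A strong acid dissociates completely, so [H+] equals the given concentration.
pH = -log10([H+]) = -log10(0.2432)
pH = 0.61403643, rounded to 4 dp:

0.6140


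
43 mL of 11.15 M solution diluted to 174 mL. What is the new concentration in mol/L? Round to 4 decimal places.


Dilution: M1*V1 = M2*V2, solve for M2.
M2 = M1*V1 / V2
M2 = 11.15 * 43 / 174
M2 = 479.45 / 174
M2 = 2.75545977 mol/L, rounded to 4 dp:

2.7555 mol/L


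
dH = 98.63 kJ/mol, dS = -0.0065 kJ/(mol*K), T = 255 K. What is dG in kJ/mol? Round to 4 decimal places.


Gibbs: dG = dH - T*dS (consistent units, dS already in kJ/(mol*K)).
T*dS = 255 * -0.0065 = -1.6575
dG = 98.63 - (-1.6575)
dG = 100.2875 kJ/mol, rounded to 4 dp:

100.2875 kJ/mol


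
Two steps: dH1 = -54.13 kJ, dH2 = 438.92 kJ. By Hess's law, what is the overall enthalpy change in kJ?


Hess's law: enthalpy is a state function, so add the step enthalpies.
dH_total = dH1 + dH2 = -54.13 + (438.92)
dH_total = 384.79 kJ:

384.79 kJ


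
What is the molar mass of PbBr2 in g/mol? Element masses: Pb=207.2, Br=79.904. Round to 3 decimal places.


M = sum(count * atomic_mass) over atoms.
M = 1*207.2 + 2*79.904
M = 207.2 + 159.808
M = 367.008 g/mol, rounded to 3 dp:

367.008 g/mol


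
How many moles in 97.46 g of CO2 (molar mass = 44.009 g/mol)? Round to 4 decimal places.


n = mass / M
n = 97.46 / 44.009
n = 2.21454702 mol, rounded to 4 dp:

2.2145 mol


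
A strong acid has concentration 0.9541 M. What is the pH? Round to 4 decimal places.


A strong acid dissociates completely, so [H+] equals the given concentration.
pH = -log10([H+]) = -log10(0.9541)
pH = 0.0204061, rounded to 4 dp:

0.0204


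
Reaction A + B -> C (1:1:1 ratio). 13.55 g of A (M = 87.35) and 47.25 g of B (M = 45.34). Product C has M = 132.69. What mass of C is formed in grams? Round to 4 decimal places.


Find moles of each reactant; the smaller value is the limiting reagent in a 1:1:1 reaction, so moles_C equals moles of the limiter.
n_A = mass_A / M_A = 13.55 / 87.35 = 0.155123 mol
n_B = mass_B / M_B = 47.25 / 45.34 = 1.042126 mol
Limiting reagent: A (smaller), n_limiting = 0.155123 mol
mass_C = n_limiting * M_C = 0.155123 * 132.69
mass_C = 20.58327087 g, rounded to 4 dp:

20.5833 g


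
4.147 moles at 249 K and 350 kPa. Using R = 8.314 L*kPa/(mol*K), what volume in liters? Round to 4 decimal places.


PV = nRT, solve for V = nRT / P.
nRT = 4.147 * 8.314 * 249 = 8585.0613
V = 8585.0613 / 350
V = 24.52874657 L, rounded to 4 dp:

24.5287 L


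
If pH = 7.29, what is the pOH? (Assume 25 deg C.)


At 25 deg C, pH + pOH = 14.
pOH = 14 - pH = 14 - 7.29
pOH = 6.71:

6.71


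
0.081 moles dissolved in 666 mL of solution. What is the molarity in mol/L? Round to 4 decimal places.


Convert volume to liters: V_L = V_mL / 1000.
V_L = 666 / 1000 = 0.666 L
M = n / V_L = 0.081 / 0.666
M = 0.12162162 mol/L, rounded to 4 dp:

0.1216 mol/L


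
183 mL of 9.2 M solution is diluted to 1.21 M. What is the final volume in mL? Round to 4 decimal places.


Dilution: M1*V1 = M2*V2, solve for V2.
V2 = M1*V1 / M2
V2 = 9.2 * 183 / 1.21
V2 = 1683.6 / 1.21
V2 = 1391.40495868 mL, rounded to 4 dp:

1391.4050 mL


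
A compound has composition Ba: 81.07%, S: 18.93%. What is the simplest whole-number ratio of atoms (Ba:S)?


Assume 100 g of compound, divide each mass% by atomic mass to get moles, then normalize by the smallest to get a raw atom ratio.
Moles per 100 g: Ba: 81.07/137.327 = 0.5903, S: 18.93/32.065 = 0.5904
Raw ratio (divide by min = 0.5903): Ba: 1.0, S: 1.0
Multiply by 1 to clear fractions: Ba: 1.0 ~= 1, S: 1.0 ~= 1
Reduce by GCD to get the simplest whole-number ratio:

1:1


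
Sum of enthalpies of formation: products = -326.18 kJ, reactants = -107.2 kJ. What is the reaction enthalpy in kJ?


dH_rxn = sum(dH_f products) - sum(dH_f reactants)
dH_rxn = -326.18 - (-107.2)
dH_rxn = -218.98 kJ:

-218.98 kJ


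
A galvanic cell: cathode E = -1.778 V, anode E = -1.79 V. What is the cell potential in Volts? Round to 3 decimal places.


Standard cell potential: E_cell = E_cathode - E_anode.
E_cell = -1.778 - (-1.79)
E_cell = 0.012 V, rounded to 3 dp:

0.012 V


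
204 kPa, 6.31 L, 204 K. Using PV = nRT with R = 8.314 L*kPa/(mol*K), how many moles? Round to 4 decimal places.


PV = nRT, solve for n = PV / (RT).
PV = 204 * 6.31 = 1287.24
RT = 8.314 * 204 = 1696.056
n = 1287.24 / 1696.056
n = 0.75896079 mol, rounded to 4 dp:

0.7590 mol


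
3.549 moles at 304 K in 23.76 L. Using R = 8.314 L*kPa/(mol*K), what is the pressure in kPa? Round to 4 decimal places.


PV = nRT, solve for P = nRT / V.
nRT = 3.549 * 8.314 * 304 = 8969.9413
P = 8969.9413 / 23.76
P = 377.52278199 kPa, rounded to 4 dp:

377.5228 kPa


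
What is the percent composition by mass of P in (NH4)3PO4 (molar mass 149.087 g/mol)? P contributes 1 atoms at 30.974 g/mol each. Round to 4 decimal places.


pct = 100 * (n_elem * M_elem) / M_total
mass_contribution = 1 * 30.974 = 30.974 g/mol
pct = 100 * 30.974 / 149.087
pct = 20.77578863 %, rounded to 4 dp:

20.7758 %


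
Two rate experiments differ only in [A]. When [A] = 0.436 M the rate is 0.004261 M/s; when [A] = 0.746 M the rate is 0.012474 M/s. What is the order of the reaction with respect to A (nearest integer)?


Rate is proportional to [A]^n, so rate2/rate1 = ([A]2/[A]1)^n. Take logs to solve for n.
rate2/rate1 = 0.012474 / 0.004261 = 2.9275
[A]2/[A]1 = 0.746 / 0.436 = 1.711
n = ln(2.9275) / ln(1.711) = 2.0
Nearest integer order:

2


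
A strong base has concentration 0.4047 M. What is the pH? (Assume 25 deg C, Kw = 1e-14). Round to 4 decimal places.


A strong base dissociates completely, so [OH-] equals the given concentration.
pOH = -log10([OH-]) = -log10(0.4047) = 0.392867
pH = 14 - pOH = 14 - 0.392867
pH = 13.607133, rounded to 4 dp:

13.6071


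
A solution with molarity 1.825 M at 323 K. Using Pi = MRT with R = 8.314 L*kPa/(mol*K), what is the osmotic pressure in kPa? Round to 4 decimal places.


Osmotic pressure (van't Hoff): Pi = M*R*T.
RT = 8.314 * 323 = 2685.422
Pi = 1.825 * 2685.422
Pi = 4900.89515 kPa, rounded to 4 dp:

4900.8952 kPa


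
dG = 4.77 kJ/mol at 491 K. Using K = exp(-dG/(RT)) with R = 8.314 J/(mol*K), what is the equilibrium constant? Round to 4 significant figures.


dG is in kJ/mol; multiply by 1000 to match R in J/(mol*K).
RT = 8.314 * 491 = 4082.174 J/mol
exponent = -dG*1000 / (RT) = -(4.77*1000) / 4082.174 = -1.16849502
K = exp(-1.16849502)
K = 0.31083439, rounded to 4 significant figures:

0.3108


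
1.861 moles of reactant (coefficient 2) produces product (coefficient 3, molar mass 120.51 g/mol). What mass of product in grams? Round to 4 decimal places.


Use the coefficient ratio to convert reactant moles to product moles, then multiply by the product's molar mass.
moles_P = moles_R * (coeff_P / coeff_R) = 1.861 * (3/2) = 2.7915
mass_P = moles_P * M_P = 2.7915 * 120.51
mass_P = 336.403665 g, rounded to 4 dp:

336.4037 g


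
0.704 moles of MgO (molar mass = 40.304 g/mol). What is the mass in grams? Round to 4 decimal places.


mass = n * M
mass = 0.704 * 40.304
mass = 28.374016 g, rounded to 4 dp:

28.3740 g


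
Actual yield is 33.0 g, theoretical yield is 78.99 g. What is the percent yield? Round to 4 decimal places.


% yield = 100 * actual / theoretical
% yield = 100 * 33.0 / 78.99
% yield = 41.77744018 %, rounded to 4 dp:

41.7774 %


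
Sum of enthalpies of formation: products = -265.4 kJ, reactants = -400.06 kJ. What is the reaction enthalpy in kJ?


dH_rxn = sum(dH_f products) - sum(dH_f reactants)
dH_rxn = -265.4 - (-400.06)
dH_rxn = 134.66 kJ:

134.66 kJ


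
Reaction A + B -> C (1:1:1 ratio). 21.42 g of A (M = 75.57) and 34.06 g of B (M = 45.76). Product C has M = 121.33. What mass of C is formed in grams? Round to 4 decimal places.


Find moles of each reactant; the smaller value is the limiting reagent in a 1:1:1 reaction, so moles_C equals moles of the limiter.
n_A = mass_A / M_A = 21.42 / 75.57 = 0.283446 mol
n_B = mass_B / M_B = 34.06 / 45.76 = 0.744318 mol
Limiting reagent: A (smaller), n_limiting = 0.283446 mol
mass_C = n_limiting * M_C = 0.283446 * 121.33
mass_C = 34.39050318 g, rounded to 4 dp:

34.3905 g


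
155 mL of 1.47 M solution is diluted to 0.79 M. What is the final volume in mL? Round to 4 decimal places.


Dilution: M1*V1 = M2*V2, solve for V2.
V2 = M1*V1 / M2
V2 = 1.47 * 155 / 0.79
V2 = 227.85 / 0.79
V2 = 288.41772152 mL, rounded to 4 dp:

288.4177 mL


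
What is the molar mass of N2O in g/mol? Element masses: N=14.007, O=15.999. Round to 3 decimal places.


M = sum(count * atomic_mass) over atoms.
M = 2*14.007 + 1*15.999
M = 28.014 + 15.999
M = 44.013 g/mol, rounded to 3 dp:

44.013 g/mol


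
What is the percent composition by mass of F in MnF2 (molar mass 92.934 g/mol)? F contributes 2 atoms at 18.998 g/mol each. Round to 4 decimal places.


pct = 100 * (n_elem * M_elem) / M_total
mass_contribution = 2 * 18.998 = 37.996 g/mol
pct = 100 * 37.996 / 92.934
pct = 40.88492909 %, rounded to 4 dp:

40.8849 %


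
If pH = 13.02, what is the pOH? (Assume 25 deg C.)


At 25 deg C, pH + pOH = 14.
pOH = 14 - pH = 14 - 13.02
pOH = 0.98:

0.98


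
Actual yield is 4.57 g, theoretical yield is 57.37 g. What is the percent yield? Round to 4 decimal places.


% yield = 100 * actual / theoretical
% yield = 100 * 4.57 / 57.37
% yield = 7.9658358 %, rounded to 4 dp:

7.9658 %


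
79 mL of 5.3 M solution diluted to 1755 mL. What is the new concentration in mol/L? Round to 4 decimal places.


Dilution: M1*V1 = M2*V2, solve for M2.
M2 = M1*V1 / V2
M2 = 5.3 * 79 / 1755
M2 = 418.7 / 1755
M2 = 0.2385755 mol/L, rounded to 4 dp:

0.2386 mol/L


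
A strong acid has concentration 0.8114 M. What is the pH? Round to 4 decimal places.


A strong acid dissociates completely, so [H+] equals the given concentration.
pH = -log10([H+]) = -log10(0.8114)
pH = 0.090765, rounded to 4 dp:

0.0908


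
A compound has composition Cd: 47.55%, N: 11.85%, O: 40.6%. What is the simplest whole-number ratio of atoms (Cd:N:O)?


Assume 100 g of compound, divide each mass% by atomic mass to get moles, then normalize by the smallest to get a raw atom ratio.
Moles per 100 g: Cd: 47.55/112.414 = 0.423, N: 11.85/14.007 = 0.846, O: 40.6/15.999 = 2.5377
Raw ratio (divide by min = 0.423): Cd: 1.0, N: 2.0, O: 5.999
Multiply by 1 to clear fractions: Cd: 1.0 ~= 1, N: 2.0 ~= 2, O: 5.999 ~= 6
Reduce by GCD to get the simplest whole-number ratio:

1:2:6


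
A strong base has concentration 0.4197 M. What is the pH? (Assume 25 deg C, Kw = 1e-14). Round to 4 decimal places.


A strong base dissociates completely, so [OH-] equals the given concentration.
pOH = -log10([OH-]) = -log10(0.4197) = 0.377061
pH = 14 - pOH = 14 - 0.377061
pH = 13.622939, rounded to 4 dp:

13.6229


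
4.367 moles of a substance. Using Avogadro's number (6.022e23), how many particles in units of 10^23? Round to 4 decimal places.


N = n * NA, then divide by 1e23 for the requested units.
N / 1e23 = n * 6.022
N / 1e23 = 4.367 * 6.022
N / 1e23 = 26.298074, rounded to 4 dp:

26.2981


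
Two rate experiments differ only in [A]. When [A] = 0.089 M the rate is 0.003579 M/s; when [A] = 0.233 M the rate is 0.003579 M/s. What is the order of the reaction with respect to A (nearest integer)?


Rate is proportional to [A]^n, so rate2/rate1 = ([A]2/[A]1)^n. Take logs to solve for n.
rate2/rate1 = 0.003579 / 0.003579 = 1.0
[A]2/[A]1 = 0.233 / 0.089 = 2.618
n = ln(1.0) / ln(2.618) = 0.0
Nearest integer order:

0


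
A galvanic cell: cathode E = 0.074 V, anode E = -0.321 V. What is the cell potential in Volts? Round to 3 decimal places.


Standard cell potential: E_cell = E_cathode - E_anode.
E_cell = 0.074 - (-0.321)
E_cell = 0.395 V, rounded to 3 dp:

0.395 V


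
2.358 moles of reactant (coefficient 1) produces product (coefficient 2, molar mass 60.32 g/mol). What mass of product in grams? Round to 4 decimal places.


Use the coefficient ratio to convert reactant moles to product moles, then multiply by the product's molar mass.
moles_P = moles_R * (coeff_P / coeff_R) = 2.358 * (2/1) = 4.716
mass_P = moles_P * M_P = 4.716 * 60.32
mass_P = 284.46912 g, rounded to 4 dp:

284.4691 g


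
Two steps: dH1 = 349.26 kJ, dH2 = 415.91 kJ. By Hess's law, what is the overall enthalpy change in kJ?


Hess's law: enthalpy is a state function, so add the step enthalpies.
dH_total = dH1 + dH2 = 349.26 + (415.91)
dH_total = 765.17 kJ:

765.17 kJ


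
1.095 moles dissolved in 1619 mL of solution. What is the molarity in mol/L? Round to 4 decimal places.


Convert volume to liters: V_L = V_mL / 1000.
V_L = 1619 / 1000 = 1.619 L
M = n / V_L = 1.095 / 1.619
M = 0.67634342 mol/L, rounded to 4 dp:

0.6763 mol/L


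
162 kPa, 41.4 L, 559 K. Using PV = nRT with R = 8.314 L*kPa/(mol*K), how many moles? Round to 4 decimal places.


PV = nRT, solve for n = PV / (RT).
PV = 162 * 41.4 = 6706.8
RT = 8.314 * 559 = 4647.526
n = 6706.8 / 4647.526
n = 1.44309037 mol, rounded to 4 dp:

1.4431 mol


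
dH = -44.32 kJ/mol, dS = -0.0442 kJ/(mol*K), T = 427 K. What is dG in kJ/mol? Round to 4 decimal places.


Gibbs: dG = dH - T*dS (consistent units, dS already in kJ/(mol*K)).
T*dS = 427 * -0.0442 = -18.8734
dG = -44.32 - (-18.8734)
dG = -25.4466 kJ/mol, rounded to 4 dp:

-25.4466 kJ/mol


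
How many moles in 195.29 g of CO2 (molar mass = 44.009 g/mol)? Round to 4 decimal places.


n = mass / M
n = 195.29 / 44.009
n = 4.43750142 mol, rounded to 4 dp:

4.4375 mol


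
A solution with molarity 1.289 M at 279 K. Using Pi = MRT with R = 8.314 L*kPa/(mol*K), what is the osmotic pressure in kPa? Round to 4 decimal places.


Osmotic pressure (van't Hoff): Pi = M*R*T.
RT = 8.314 * 279 = 2319.606
Pi = 1.289 * 2319.606
Pi = 2989.972134 kPa, rounded to 4 dp:

2989.9721 kPa


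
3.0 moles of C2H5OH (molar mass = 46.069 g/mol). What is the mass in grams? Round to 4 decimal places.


mass = n * M
mass = 3.0 * 46.069
mass = 138.207 g, rounded to 4 dp:

138.2070 g


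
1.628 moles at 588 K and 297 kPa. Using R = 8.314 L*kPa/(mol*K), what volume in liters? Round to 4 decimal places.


PV = nRT, solve for V = nRT / P.
nRT = 1.628 * 8.314 * 588 = 7958.6929
V = 7958.6929 / 297
V = 26.79694579 L, rounded to 4 dp:

26.7969 L


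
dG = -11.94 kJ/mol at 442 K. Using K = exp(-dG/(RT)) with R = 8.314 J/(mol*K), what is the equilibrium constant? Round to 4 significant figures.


dG is in kJ/mol; multiply by 1000 to match R in J/(mol*K).
RT = 8.314 * 442 = 3674.788 J/mol
exponent = -dG*1000 / (RT) = -(-11.94*1000) / 3674.788 = 3.24916703
K = exp(3.24916703)
K = 25.768866, rounded to 4 significant figures:

25.77


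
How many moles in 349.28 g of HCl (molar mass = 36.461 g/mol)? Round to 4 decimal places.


n = mass / M
n = 349.28 / 36.461
n = 9.57955075 mol, rounded to 4 dp:

9.5796 mol


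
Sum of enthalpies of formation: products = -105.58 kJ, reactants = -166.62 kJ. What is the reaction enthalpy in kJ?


dH_rxn = sum(dH_f products) - sum(dH_f reactants)
dH_rxn = -105.58 - (-166.62)
dH_rxn = 61.04 kJ:

61.04 kJ


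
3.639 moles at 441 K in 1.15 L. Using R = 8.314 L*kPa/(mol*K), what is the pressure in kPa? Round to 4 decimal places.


PV = nRT, solve for P = nRT / V.
nRT = 3.639 * 8.314 * 441 = 13342.2989
P = 13342.2989 / 1.15
P = 11601.99904348 kPa, rounded to 4 dp:

11601.9990 kPa


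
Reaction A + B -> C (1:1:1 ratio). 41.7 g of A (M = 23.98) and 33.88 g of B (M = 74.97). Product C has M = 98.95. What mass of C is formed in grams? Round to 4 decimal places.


Find moles of each reactant; the smaller value is the limiting reagent in a 1:1:1 reaction, so moles_C equals moles of the limiter.
n_A = mass_A / M_A = 41.7 / 23.98 = 1.738949 mol
n_B = mass_B / M_B = 33.88 / 74.97 = 0.451914 mol
Limiting reagent: B (smaller), n_limiting = 0.451914 mol
mass_C = n_limiting * M_C = 0.451914 * 98.95
mass_C = 44.7168903 g, rounded to 4 dp:

44.7169 g


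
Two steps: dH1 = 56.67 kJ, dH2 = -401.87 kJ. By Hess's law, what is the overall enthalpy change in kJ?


Hess's law: enthalpy is a state function, so add the step enthalpies.
dH_total = dH1 + dH2 = 56.67 + (-401.87)
dH_total = -345.2 kJ:

-345.20 kJ


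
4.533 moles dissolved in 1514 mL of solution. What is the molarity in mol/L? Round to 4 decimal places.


Convert volume to liters: V_L = V_mL / 1000.
V_L = 1514 / 1000 = 1.514 L
M = n / V_L = 4.533 / 1.514
M = 2.99405548 mol/L, rounded to 4 dp:

2.9941 mol/L


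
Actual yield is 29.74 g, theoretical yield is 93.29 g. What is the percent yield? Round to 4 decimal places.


% yield = 100 * actual / theoretical
% yield = 100 * 29.74 / 93.29
% yield = 31.87908672 %, rounded to 4 dp:

31.8791 %


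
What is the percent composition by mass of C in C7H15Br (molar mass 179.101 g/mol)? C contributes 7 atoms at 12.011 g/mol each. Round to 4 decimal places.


pct = 100 * (n_elem * M_elem) / M_total
mass_contribution = 7 * 12.011 = 84.077 g/mol
pct = 100 * 84.077 / 179.101
pct = 46.94390316 %, rounded to 4 dp:

46.9439 %


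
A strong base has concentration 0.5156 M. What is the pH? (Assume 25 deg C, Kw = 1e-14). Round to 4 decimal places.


A strong base dissociates completely, so [OH-] equals the given concentration.
pOH = -log10([OH-]) = -log10(0.5156) = 0.287687
pH = 14 - pOH = 14 - 0.287687
pH = 13.712313, rounded to 4 dp:

13.7123


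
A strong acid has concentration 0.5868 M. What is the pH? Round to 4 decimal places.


A strong acid dissociates completely, so [H+] equals the given concentration.
pH = -log10([H+]) = -log10(0.5868)
pH = 0.23150989, rounded to 4 dp:

0.2315


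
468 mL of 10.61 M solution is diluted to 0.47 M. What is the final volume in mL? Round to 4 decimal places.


Dilution: M1*V1 = M2*V2, solve for V2.
V2 = M1*V1 / M2
V2 = 10.61 * 468 / 0.47
V2 = 4965.48 / 0.47
V2 = 10564.85106383 mL, rounded to 4 dp:

10564.8511 mL


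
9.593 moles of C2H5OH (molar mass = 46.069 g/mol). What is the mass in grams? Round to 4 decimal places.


mass = n * M
mass = 9.593 * 46.069
mass = 441.939917 g, rounded to 4 dp:

441.9399 g


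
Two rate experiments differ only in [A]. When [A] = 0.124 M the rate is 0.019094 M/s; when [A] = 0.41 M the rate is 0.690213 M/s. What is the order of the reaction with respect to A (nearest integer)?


Rate is proportional to [A]^n, so rate2/rate1 = ([A]2/[A]1)^n. Take logs to solve for n.
rate2/rate1 = 0.690213 / 0.019094 = 36.1482
[A]2/[A]1 = 0.41 / 0.124 = 3.3065
n = ln(36.1482) / ln(3.3065) = 3.0
Nearest integer order:

3


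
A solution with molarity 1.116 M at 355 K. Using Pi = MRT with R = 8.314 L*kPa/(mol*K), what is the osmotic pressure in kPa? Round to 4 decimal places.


Osmotic pressure (van't Hoff): Pi = M*R*T.
RT = 8.314 * 355 = 2951.47
Pi = 1.116 * 2951.47
Pi = 3293.84052 kPa, rounded to 4 dp:

3293.8405 kPa


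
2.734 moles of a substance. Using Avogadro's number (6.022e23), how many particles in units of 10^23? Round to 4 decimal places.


N = n * NA, then divide by 1e23 for the requested units.
N / 1e23 = n * 6.022
N / 1e23 = 2.734 * 6.022
N / 1e23 = 16.464148, rounded to 4 dp:

16.4641


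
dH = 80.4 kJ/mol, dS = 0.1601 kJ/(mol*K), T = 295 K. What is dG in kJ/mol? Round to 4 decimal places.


Gibbs: dG = dH - T*dS (consistent units, dS already in kJ/(mol*K)).
T*dS = 295 * 0.1601 = 47.2295
dG = 80.4 - (47.2295)
dG = 33.1705 kJ/mol, rounded to 4 dp:

33.1705 kJ/mol


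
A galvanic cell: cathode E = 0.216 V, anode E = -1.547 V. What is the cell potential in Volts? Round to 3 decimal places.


Standard cell potential: E_cell = E_cathode - E_anode.
E_cell = 0.216 - (-1.547)
E_cell = 1.763 V, rounded to 3 dp:

1.763 V


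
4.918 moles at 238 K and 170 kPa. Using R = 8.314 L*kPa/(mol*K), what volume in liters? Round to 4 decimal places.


PV = nRT, solve for V = nRT / P.
nRT = 4.918 * 8.314 * 238 = 9731.404
V = 9731.404 / 170
V = 57.24355294 L, rounded to 4 dp:

57.2436 L


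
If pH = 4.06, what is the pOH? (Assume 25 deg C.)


At 25 deg C, pH + pOH = 14.
pOH = 14 - pH = 14 - 4.06
pOH = 9.94:

9.94


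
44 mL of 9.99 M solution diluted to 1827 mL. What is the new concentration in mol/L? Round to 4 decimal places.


Dilution: M1*V1 = M2*V2, solve for M2.
M2 = M1*V1 / V2
M2 = 9.99 * 44 / 1827
M2 = 439.56 / 1827
M2 = 0.24059113 mol/L, rounded to 4 dp:

0.2406 mol/L


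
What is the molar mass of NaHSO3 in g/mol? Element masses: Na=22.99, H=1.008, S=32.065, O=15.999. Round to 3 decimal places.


M = sum(count * atomic_mass) over atoms.
M = 1*22.99 + 1*1.008 + 1*32.065 + 3*15.999
M = 22.99 + 1.008 + 32.065 + 47.997
M = 104.06 g/mol, rounded to 3 dp:

104.060 g/mol


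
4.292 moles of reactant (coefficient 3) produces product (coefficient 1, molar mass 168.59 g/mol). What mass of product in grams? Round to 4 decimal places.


Use the coefficient ratio to convert reactant moles to product moles, then multiply by the product's molar mass.
moles_P = moles_R * (coeff_P / coeff_R) = 4.292 * (1/3) = 1.430667
mass_P = moles_P * M_P = 1.430667 * 168.59
mass_P = 241.19614953 g, rounded to 4 dp:

241.1961 g


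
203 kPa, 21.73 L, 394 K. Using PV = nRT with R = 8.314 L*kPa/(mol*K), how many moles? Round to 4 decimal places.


PV = nRT, solve for n = PV / (RT).
PV = 203 * 21.73 = 4411.19
RT = 8.314 * 394 = 3275.716
n = 4411.19 / 3275.716
n = 1.34663384 mol, rounded to 4 dp:

1.3466 mol


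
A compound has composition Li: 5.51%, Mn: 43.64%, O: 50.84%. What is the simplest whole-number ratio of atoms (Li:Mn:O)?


Assume 100 g of compound, divide each mass% by atomic mass to get moles, then normalize by the smallest to get a raw atom ratio.
Moles per 100 g: Li: 5.51/6.941 = 0.7938, Mn: 43.64/54.938 = 0.7943, O: 50.84/15.999 = 3.1777
Raw ratio (divide by min = 0.7938): Li: 1.0, Mn: 1.001, O: 4.003
Multiply by 1 to clear fractions: Li: 1.0 ~= 1, Mn: 1.001 ~= 1, O: 4.003 ~= 4
Reduce by GCD to get the simplest whole-number ratio:

1:1:4


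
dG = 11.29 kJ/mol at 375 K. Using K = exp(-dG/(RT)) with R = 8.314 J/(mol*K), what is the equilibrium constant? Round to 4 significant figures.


dG is in kJ/mol; multiply by 1000 to match R in J/(mol*K).
RT = 8.314 * 375 = 3117.75 J/mol
exponent = -dG*1000 / (RT) = -(11.29*1000) / 3117.75 = -3.62120119
K = exp(-3.62120119)
K = 0.026750525, rounded to 4 significant figures:

0.02675


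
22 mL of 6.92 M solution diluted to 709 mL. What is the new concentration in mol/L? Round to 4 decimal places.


Dilution: M1*V1 = M2*V2, solve for M2.
M2 = M1*V1 / V2
M2 = 6.92 * 22 / 709
M2 = 152.24 / 709
M2 = 0.21472496 mol/L, rounded to 4 dp:

0.2147 mol/L


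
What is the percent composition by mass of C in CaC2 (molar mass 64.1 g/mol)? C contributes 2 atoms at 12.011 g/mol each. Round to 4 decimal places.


pct = 100 * (n_elem * M_elem) / M_total
mass_contribution = 2 * 12.011 = 24.022 g/mol
pct = 100 * 24.022 / 64.1
pct = 37.47581903 %, rounded to 4 dp:

37.4758 %


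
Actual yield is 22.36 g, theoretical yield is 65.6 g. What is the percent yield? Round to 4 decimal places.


% yield = 100 * actual / theoretical
% yield = 100 * 22.36 / 65.6
% yield = 34.08536585 %, rounded to 4 dp:

34.0854 %


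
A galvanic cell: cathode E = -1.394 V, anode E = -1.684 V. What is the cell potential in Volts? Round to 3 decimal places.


Standard cell potential: E_cell = E_cathode - E_anode.
E_cell = -1.394 - (-1.684)
E_cell = 0.29 V, rounded to 3 dp:

0.290 V


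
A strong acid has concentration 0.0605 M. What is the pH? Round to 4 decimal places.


A strong acid dissociates completely, so [H+] equals the given concentration.
pH = -log10([H+]) = -log10(0.0605)
pH = 1.21824463, rounded to 4 dp:

1.2182


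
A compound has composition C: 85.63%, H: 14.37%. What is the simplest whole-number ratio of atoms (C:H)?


Assume 100 g of compound, divide each mass% by atomic mass to get moles, then normalize by the smallest to get a raw atom ratio.
Moles per 100 g: C: 85.63/12.011 = 7.1293, H: 14.37/1.008 = 14.256
Raw ratio (divide by min = 7.1293): C: 1.0, H: 2.0
Multiply by 1 to clear fractions: C: 1.0 ~= 1, H: 2.0 ~= 2
Reduce by GCD to get the simplest whole-number ratio:

1:2


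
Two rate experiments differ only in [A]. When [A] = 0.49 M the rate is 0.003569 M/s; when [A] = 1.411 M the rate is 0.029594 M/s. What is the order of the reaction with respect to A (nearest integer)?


Rate is proportional to [A]^n, so rate2/rate1 = ([A]2/[A]1)^n. Take logs to solve for n.
rate2/rate1 = 0.029594 / 0.003569 = 8.292
[A]2/[A]1 = 1.411 / 0.49 = 2.8796
n = ln(8.292) / ln(2.8796) = 2.0
Nearest integer order:

2


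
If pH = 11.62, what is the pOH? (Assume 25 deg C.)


At 25 deg C, pH + pOH = 14.
pOH = 14 - pH = 14 - 11.62
pOH = 2.38:

2.38


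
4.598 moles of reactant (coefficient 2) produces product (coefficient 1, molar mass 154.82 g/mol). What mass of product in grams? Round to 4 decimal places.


Use the coefficient ratio to convert reactant moles to product moles, then multiply by the product's molar mass.
moles_P = moles_R * (coeff_P / coeff_R) = 4.598 * (1/2) = 2.299
mass_P = moles_P * M_P = 2.299 * 154.82
mass_P = 355.93118 g, rounded to 4 dp:

355.9312 g


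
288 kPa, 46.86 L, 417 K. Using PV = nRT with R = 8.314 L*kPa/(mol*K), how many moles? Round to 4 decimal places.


PV = nRT, solve for n = PV / (RT).
PV = 288 * 46.86 = 13495.68
RT = 8.314 * 417 = 3466.938
n = 13495.68 / 3466.938
n = 3.89267994 mol, rounded to 4 dp:

3.8927 mol


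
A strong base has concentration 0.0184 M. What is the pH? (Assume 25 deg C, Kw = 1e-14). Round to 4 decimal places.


A strong base dissociates completely, so [OH-] equals the given concentration.
pOH = -log10([OH-]) = -log10(0.0184) = 1.735182
pH = 14 - pOH = 14 - 1.735182
pH = 12.264818, rounded to 4 dp:

12.2648


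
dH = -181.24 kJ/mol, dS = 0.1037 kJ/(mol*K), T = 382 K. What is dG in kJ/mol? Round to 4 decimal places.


Gibbs: dG = dH - T*dS (consistent units, dS already in kJ/(mol*K)).
T*dS = 382 * 0.1037 = 39.6134
dG = -181.24 - (39.6134)
dG = -220.8534 kJ/mol, rounded to 4 dp:

-220.8534 kJ/mol


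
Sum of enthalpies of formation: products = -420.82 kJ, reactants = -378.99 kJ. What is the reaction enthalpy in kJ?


dH_rxn = sum(dH_f products) - sum(dH_f reactants)
dH_rxn = -420.82 - (-378.99)
dH_rxn = -41.83 kJ:

-41.83 kJ


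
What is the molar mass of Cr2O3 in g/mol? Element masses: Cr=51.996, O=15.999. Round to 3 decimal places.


M = sum(count * atomic_mass) over atoms.
M = 2*51.996 + 3*15.999
M = 103.992 + 47.997
M = 151.989 g/mol, rounded to 3 dp:

151.989 g/mol


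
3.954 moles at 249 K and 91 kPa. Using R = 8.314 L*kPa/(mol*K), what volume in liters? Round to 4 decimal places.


PV = nRT, solve for V = nRT / P.
nRT = 3.954 * 8.314 * 249 = 8185.5154
V = 8185.5154 / 91
V = 89.95071868 L, rounded to 4 dp:

89.9507 L


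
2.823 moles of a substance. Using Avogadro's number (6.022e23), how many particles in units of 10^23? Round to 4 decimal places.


N = n * NA, then divide by 1e23 for the requested units.
N / 1e23 = n * 6.022
N / 1e23 = 2.823 * 6.022
N / 1e23 = 17.000106, rounded to 4 dp:

17.0001


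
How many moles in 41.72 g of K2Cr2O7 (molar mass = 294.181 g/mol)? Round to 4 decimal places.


n = mass / M
n = 41.72 / 294.181
n = 0.14181745 mol, rounded to 4 dp:

0.1418 mol


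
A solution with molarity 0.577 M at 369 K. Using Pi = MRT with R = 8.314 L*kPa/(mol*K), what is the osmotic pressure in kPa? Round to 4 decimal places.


Osmotic pressure (van't Hoff): Pi = M*R*T.
RT = 8.314 * 369 = 3067.866
Pi = 0.577 * 3067.866
Pi = 1770.158682 kPa, rounded to 4 dp:

1770.1587 kPa


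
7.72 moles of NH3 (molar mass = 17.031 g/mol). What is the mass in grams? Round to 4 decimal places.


mass = n * M
mass = 7.72 * 17.031
mass = 131.47932 g, rounded to 4 dp:

131.4793 g


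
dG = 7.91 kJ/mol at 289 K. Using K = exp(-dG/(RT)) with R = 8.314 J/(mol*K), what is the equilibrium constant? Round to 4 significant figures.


dG is in kJ/mol; multiply by 1000 to match R in J/(mol*K).
RT = 8.314 * 289 = 2402.746 J/mol
exponent = -dG*1000 / (RT) = -(7.91*1000) / 2402.746 = -3.29206666
K = exp(-3.29206666)
K = 0.037176938, rounded to 4 significant figures:

0.03718


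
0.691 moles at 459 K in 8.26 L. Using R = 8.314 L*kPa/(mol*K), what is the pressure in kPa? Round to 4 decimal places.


PV = nRT, solve for P = nRT / V.
nRT = 0.691 * 8.314 * 459 = 2636.9431
P = 2636.9431 / 8.26
P = 319.24250605 kPa, rounded to 4 dp:

319.2425 kPa


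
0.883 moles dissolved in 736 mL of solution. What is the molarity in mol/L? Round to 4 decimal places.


Convert volume to liters: V_L = V_mL / 1000.
V_L = 736 / 1000 = 0.736 L
M = n / V_L = 0.883 / 0.736
M = 1.19972826 mol/L, rounded to 4 dp:

1.1997 mol/L


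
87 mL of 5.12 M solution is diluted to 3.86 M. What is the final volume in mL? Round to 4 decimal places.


Dilution: M1*V1 = M2*V2, solve for V2.
V2 = M1*V1 / M2
V2 = 5.12 * 87 / 3.86
V2 = 445.44 / 3.86
V2 = 115.39896373 mL, rounded to 4 dp:

115.3990 mL


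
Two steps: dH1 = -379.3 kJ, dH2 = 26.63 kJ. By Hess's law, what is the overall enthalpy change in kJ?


Hess's law: enthalpy is a state function, so add the step enthalpies.
dH_total = dH1 + dH2 = -379.3 + (26.63)
dH_total = -352.67 kJ:

-352.67 kJ


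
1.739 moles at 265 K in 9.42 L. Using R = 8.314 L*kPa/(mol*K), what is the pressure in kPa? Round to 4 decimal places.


PV = nRT, solve for P = nRT / V.
nRT = 1.739 * 8.314 * 265 = 3831.3822
P = 3831.3822 / 9.42
P = 406.72847134 kPa, rounded to 4 dp:

406.7285 kPa


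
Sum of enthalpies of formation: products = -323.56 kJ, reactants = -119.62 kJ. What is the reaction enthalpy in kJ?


dH_rxn = sum(dH_f products) - sum(dH_f reactants)
dH_rxn = -323.56 - (-119.62)
dH_rxn = -203.94 kJ:

-203.94 kJ


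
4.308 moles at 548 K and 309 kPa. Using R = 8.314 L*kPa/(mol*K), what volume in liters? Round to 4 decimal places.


PV = nRT, solve for V = nRT / P.
nRT = 4.308 * 8.314 * 548 = 19627.5582
V = 19627.5582 / 309
V = 63.51960583 L, rounded to 4 dp:

63.5196 L


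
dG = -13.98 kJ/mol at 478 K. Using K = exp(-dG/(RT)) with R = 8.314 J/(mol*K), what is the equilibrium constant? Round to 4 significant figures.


dG is in kJ/mol; multiply by 1000 to match R in J/(mol*K).
RT = 8.314 * 478 = 3974.092 J/mol
exponent = -dG*1000 / (RT) = -(-13.98*1000) / 3974.092 = 3.51778469
K = exp(3.51778469)
K = 33.709668, rounded to 4 significant figures:

33.71


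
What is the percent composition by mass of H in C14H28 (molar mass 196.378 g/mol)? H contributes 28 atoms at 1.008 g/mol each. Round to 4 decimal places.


pct = 100 * (n_elem * M_elem) / M_total
mass_contribution = 28 * 1.008 = 28.224 g/mol
pct = 100 * 28.224 / 196.378
pct = 14.37228203 %, rounded to 4 dp:

14.3723 %


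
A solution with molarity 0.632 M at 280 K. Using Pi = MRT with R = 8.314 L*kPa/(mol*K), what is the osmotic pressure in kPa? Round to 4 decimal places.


Osmotic pressure (van't Hoff): Pi = M*R*T.
RT = 8.314 * 280 = 2327.92
Pi = 0.632 * 2327.92
Pi = 1471.24544 kPa, rounded to 4 dp:

1471.2454 kPa


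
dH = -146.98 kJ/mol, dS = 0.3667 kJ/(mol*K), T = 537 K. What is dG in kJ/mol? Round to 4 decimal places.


Gibbs: dG = dH - T*dS (consistent units, dS already in kJ/(mol*K)).
T*dS = 537 * 0.3667 = 196.9179
dG = -146.98 - (196.9179)
dG = -343.8979 kJ/mol, rounded to 4 dp:

-343.8979 kJ/mol


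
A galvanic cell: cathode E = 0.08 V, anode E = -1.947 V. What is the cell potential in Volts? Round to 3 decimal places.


Standard cell potential: E_cell = E_cathode - E_anode.
E_cell = 0.08 - (-1.947)
E_cell = 2.027 V, rounded to 3 dp:

2.027 V


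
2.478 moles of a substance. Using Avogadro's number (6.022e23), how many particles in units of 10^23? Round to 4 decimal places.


N = n * NA, then divide by 1e23 for the requested units.
N / 1e23 = n * 6.022
N / 1e23 = 2.478 * 6.022
N / 1e23 = 14.922516, rounded to 4 dp:

14.9225


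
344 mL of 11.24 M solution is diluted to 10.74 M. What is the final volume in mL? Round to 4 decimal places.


Dilution: M1*V1 = M2*V2, solve for V2.
V2 = M1*V1 / M2
V2 = 11.24 * 344 / 10.74
V2 = 3866.56 / 10.74
V2 = 360.01489758 mL, rounded to 4 dp:

360.0149 mL


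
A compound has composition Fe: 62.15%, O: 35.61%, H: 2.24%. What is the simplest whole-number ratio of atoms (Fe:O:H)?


Assume 100 g of compound, divide each mass% by atomic mass to get moles, then normalize by the smallest to get a raw atom ratio.
Moles per 100 g: Fe: 62.15/55.845 = 1.1129, O: 35.61/15.999 = 2.2258, H: 2.24/1.008 = 2.2222
Raw ratio (divide by min = 1.1129): Fe: 1.0, O: 2.0, H: 1.997
Multiply by 1 to clear fractions: Fe: 1.0 ~= 1, O: 2.0 ~= 2, H: 1.997 ~= 2
Reduce by GCD to get the simplest whole-number ratio:

1:2:2


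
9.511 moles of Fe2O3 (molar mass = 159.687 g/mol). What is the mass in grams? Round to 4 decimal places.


mass = n * M
mass = 9.511 * 159.687
mass = 1518.783057 g, rounded to 4 dp:

1518.7831 g


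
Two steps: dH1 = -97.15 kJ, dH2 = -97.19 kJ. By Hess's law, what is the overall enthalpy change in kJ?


Hess's law: enthalpy is a state function, so add the step enthalpies.
dH_total = dH1 + dH2 = -97.15 + (-97.19)
dH_total = -194.34 kJ:

-194.34 kJ
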